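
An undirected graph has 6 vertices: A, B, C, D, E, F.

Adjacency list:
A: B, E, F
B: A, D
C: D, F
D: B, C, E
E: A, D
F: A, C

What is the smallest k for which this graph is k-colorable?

3

The cycle B-A-F-C-D-B has odd length 5, so it cannot be 2-colored; at least 3 colors are needed.
A valid assignment using 3 colors: A=1, B=2, C=3, D=1, E=2, F=2. Every edge joins two different colors.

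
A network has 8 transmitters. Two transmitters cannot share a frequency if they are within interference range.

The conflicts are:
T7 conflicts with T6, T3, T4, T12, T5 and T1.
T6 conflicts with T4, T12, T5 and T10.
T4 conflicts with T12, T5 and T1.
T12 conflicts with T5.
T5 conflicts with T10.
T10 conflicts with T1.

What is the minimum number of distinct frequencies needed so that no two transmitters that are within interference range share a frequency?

T7, T6, T4, T12, T5 are mutually in conflict, so at least 5 frequencies are needed.
A valid assignment using 5 frequencies: T7=1, T6=3, T3=2, T4=2, T12=5, T5=4, T10=1, T1=3. Each listed conflict is separated.

5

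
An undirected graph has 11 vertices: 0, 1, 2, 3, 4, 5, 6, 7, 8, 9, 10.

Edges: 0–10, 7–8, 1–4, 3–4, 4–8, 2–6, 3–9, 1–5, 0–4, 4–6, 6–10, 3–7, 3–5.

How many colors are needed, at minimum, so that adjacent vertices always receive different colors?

0 and 10 are adjacent, so at least 2 colors are needed.
2 colors suffice: color red → {2, 4, 5, 7, 9, 10}; color blue → {0, 1, 3, 6, 8}. No two adjacent vertices share a color.

2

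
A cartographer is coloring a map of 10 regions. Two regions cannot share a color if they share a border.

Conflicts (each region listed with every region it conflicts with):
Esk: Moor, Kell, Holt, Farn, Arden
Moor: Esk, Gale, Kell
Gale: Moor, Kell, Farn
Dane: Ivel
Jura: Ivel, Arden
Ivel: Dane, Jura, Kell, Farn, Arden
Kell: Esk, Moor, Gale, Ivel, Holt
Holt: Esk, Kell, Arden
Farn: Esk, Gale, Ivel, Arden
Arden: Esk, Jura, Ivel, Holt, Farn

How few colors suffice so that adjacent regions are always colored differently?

Jura, Ivel, Arden are mutually in conflict, so at least 3 colors are needed.
A valid assignment using 3 colors: Esk=1, Moor=3, Gale=1, Dane=2, Jura=3, Ivel=1, Kell=2, Holt=3, Farn=3, Arden=2. Every pair that conflicts lands in different colors.

3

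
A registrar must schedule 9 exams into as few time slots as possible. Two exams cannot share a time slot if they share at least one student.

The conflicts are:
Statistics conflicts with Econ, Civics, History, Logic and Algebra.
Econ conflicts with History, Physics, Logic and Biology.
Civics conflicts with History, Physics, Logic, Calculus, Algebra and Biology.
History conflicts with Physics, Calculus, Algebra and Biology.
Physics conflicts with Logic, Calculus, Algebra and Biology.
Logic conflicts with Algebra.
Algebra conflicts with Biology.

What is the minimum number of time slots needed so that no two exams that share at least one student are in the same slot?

Civics, History, Physics, Algebra, Biology all conflict with each other, so at least 5 time slots are needed.
A valid assignment using 5 time slots: Statistics=1, Econ=2, Civics=2, History=3, Physics=1, Logic=3, Calculus=4, Algebra=4, Biology=5. Each listed conflict is separated.

5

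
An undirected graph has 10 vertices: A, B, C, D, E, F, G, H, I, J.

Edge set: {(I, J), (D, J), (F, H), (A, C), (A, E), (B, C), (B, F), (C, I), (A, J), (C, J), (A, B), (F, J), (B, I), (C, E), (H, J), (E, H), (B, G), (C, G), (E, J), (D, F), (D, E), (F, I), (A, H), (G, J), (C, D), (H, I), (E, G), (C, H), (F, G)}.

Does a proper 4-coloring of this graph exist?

No

A, C, E, H, J form a clique, so at least 5 colors are needed.
So 4 colors are not enough.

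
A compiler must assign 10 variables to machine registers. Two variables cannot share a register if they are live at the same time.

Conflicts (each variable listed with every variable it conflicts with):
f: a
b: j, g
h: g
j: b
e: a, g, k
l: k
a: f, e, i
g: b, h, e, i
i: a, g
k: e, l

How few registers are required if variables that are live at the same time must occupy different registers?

2

l and k conflict, so at least 2 registers are needed.
A valid assignment using 2 registers: f=2, b=2, h=2, j=1, e=2, l=2, a=1, g=1, i=2, k=1. No two conflicting variables share a register.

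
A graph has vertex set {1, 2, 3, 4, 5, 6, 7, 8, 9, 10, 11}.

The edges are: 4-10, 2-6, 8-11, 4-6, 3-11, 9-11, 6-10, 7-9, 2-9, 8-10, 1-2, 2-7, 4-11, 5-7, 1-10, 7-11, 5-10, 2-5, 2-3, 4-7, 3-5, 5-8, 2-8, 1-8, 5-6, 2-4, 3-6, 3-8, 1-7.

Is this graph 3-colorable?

No

2, 3, 5, 8 are pairwise adjacent (a clique of size 4), so at least 4 colors are needed.
So 3 colors are not enough.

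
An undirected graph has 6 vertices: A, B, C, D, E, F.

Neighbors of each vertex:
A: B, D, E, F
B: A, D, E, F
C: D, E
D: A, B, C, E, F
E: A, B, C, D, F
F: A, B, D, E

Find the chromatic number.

A, B, D, E, F are pairwise adjacent (a clique of size 5), so at least 5 colors are needed.
5 colors suffice: color 1 → {E}; color 2 → {D}; color 3 → {B, C}; color 4 → {A}; color 5 → {F}. Each edge has distinct colors on its endpoints.

5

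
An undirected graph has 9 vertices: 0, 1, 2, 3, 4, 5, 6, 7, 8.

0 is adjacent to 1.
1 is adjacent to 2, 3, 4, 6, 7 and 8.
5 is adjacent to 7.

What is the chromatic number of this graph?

1 and 4 are adjacent, so at least 2 colors are needed.
2 colors suffice: color a → {1, 5}; color b → {0, 2, 3, 4, 6, 7, 8}. No two adjacent vertices share a color.

2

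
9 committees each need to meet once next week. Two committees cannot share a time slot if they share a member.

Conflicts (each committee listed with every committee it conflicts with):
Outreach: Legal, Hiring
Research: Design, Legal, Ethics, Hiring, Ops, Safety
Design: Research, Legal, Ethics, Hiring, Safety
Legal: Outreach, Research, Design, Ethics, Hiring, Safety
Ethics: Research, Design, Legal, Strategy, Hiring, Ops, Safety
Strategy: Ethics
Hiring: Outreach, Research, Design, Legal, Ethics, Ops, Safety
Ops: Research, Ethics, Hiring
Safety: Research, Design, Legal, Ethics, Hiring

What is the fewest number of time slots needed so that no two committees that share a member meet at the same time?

Research, Design, Legal, Ethics, Hiring, Safety are mutually in conflict, so at least 6 time slots are needed.
6 time slots suffice: time slot 1 → {Strategy, Hiring}; time slot 2 → {Outreach, Ethics}; time slot 3 → {Research}; time slot 4 → {Legal, Ops}; time slot 5 → {Safety}; time slot 6 → {Design}. No two conflicting committees share a time slot.

6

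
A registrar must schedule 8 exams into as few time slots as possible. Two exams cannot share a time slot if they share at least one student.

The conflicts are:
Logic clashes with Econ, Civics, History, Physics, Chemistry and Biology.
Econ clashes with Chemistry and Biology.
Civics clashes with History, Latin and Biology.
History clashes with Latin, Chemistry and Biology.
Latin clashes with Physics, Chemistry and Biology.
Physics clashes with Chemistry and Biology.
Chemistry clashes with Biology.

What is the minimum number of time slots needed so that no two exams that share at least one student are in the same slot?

Logic, Civics, History, Biology all conflict with each other, so at least 4 time slots are needed.
4 time slots suffice: time slot 1 → {Biology}; time slot 2 → {Logic, Latin}; time slot 3 → {Civics, Chemistry}; time slot 4 → {Econ, History, Physics}. No two conflicting exams share a time slot.

4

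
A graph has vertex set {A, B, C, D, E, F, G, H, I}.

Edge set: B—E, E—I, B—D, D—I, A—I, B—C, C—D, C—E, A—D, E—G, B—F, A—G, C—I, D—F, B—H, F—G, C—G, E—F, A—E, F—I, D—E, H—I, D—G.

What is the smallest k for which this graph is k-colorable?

C, D, E, G form a clique, so at least 4 colors are needed.
4 colors suffice: color red → {D, H}; color blue → {E}; color green → {B, G, I}; color yellow → {A, C, F}. Each edge has distinct colors on its endpoints.

4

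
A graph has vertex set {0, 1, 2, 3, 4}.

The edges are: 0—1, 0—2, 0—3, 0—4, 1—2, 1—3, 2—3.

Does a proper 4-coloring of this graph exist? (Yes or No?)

Yes

The chromatic number is 4. 0, 1, 2, 3 form a clique, so at least 4 colors are needed.
One proper 4-coloring: 0=a, 1=c, 2=b, 3=d, 4=b.
That is already a proper 4-coloring.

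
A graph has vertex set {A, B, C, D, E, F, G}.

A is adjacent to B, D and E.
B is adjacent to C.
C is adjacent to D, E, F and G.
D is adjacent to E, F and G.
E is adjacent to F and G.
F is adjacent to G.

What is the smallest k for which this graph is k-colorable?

5

C, D, E, F, G are pairwise adjacent (a clique of size 5), so at least 5 colors are needed.
5 colors suffice: A=red, B=blue, C=red, D=green, E=blue, F=purple, G=yellow. Every edge joins two different colors.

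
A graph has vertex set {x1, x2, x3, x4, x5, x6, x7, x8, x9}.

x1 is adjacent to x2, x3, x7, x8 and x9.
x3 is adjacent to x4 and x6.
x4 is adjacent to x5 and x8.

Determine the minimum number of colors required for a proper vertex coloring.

2

x1 and x7 are adjacent, so at least 2 colors are needed.
A valid assignment using 2 colors: x1=1, x2=2, x3=2, x4=1, x5=2, x6=1, x7=2, x8=2, x9=2. Each edge has distinct colors on its endpoints.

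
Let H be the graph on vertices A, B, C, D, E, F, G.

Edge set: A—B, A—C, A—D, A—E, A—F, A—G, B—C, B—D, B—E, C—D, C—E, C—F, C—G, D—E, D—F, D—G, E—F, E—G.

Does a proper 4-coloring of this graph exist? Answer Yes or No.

A, C, D, E, F form a clique, so at least 5 colors are needed.
So 4 colors are not enough.

No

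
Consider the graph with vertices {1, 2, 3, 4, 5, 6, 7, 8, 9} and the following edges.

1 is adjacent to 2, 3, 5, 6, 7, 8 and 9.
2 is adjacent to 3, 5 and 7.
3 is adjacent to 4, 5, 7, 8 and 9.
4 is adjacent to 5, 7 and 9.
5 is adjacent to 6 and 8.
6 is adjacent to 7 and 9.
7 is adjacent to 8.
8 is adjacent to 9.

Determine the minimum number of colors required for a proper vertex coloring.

1, 2, 3, 7 are pairwise adjacent (a clique of size 4), so at least 4 colors are needed.
4 colors suffice: color a → {1, 4}; color b → {3, 6}; color c → {5, 7, 9}; color d → {2, 8}. Every edge joins two different colors.

4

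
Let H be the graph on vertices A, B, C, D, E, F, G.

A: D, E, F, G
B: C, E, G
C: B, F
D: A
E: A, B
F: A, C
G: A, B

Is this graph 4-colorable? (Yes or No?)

Yes

The chromatic number is 3. The cycle B-C-F-A-G-B has odd length 5, so it cannot be 2-colored; at least 3 colors are needed.
3 colors suffice: A=1, B=1, C=3, D=2, E=2, F=2, G=2.
Since 4 ≥ 3, a proper 4-coloring certainly exists.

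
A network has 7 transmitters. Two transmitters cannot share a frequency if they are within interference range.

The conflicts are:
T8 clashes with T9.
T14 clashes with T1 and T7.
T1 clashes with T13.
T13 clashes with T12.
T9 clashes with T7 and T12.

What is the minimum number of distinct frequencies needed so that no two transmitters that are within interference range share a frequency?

2

T13 and T12 conflict, so at least 2 frequencies are needed.
2 frequencies suffice: frequency 1 → {T14, T13, T9}; frequency 2 → {T8, T1, T7, T12}. Each listed conflict is separated.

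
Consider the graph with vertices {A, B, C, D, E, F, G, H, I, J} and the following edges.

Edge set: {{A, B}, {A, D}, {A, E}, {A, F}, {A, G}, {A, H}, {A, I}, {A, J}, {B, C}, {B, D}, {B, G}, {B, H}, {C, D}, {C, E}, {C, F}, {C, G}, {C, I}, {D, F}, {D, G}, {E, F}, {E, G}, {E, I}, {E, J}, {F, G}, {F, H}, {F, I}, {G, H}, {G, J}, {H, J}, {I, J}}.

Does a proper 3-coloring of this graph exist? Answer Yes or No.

No

C, E, F, I are pairwise adjacent (a clique of size 4), so at least 4 colors are needed.
So 3 colors are not enough.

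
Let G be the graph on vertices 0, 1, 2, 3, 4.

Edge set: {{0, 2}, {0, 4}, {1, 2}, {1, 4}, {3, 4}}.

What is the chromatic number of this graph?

1 and 4 are adjacent, so at least 2 colors are needed.
One proper 2-coloring: 0=blue, 1=blue, 2=red, 3=blue, 4=red. Each edge has distinct colors on its endpoints.

2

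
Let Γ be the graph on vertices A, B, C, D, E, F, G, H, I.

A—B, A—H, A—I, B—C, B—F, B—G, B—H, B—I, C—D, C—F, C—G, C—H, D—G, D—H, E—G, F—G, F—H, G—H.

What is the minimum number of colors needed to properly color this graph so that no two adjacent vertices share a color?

B, C, F, G, H are mutually adjacent (a clique of size 5), so at least 5 colors are needed.
5 colors suffice: color 1 → {A, G}; color 2 → {B, D, E}; color 3 → {H, I}; color 4 → {C}; color 5 → {F}. No two adjacent vertices share a color.

5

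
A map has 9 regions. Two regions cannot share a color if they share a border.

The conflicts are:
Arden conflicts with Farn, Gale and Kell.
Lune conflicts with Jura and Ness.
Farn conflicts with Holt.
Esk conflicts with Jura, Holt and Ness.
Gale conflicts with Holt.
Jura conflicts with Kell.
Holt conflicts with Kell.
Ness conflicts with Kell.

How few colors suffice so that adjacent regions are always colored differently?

Farn and Holt conflict, so at least 2 colors are needed.
2 colors suffice: color 1 → {Lune, Farn, Esk, Gale, Kell}; color 2 → {Arden, Jura, Holt, Ness}. No two conflicting regions share a color.

2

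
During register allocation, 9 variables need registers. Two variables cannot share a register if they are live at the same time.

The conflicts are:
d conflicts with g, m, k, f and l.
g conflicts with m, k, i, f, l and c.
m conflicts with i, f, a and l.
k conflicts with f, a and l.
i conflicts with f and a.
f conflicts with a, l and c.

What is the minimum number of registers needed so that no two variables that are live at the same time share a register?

5

d, g, k, f, l pairwise conflict, so at least 5 registers are needed.
5 registers suffice: register 1 → {f}; register 2 → {g, a}; register 3 → {m, k, c}; register 4 → {i, l}; register 5 → {d}. Each listed conflict is separated.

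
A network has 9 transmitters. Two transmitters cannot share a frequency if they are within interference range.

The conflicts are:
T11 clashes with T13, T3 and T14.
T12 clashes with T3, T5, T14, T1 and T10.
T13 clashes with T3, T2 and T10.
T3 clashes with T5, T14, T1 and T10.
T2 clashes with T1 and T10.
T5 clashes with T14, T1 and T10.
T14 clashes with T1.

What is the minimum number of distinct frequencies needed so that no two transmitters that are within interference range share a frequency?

5

T12, T3, T5, T14, T1 pairwise conflict, so at least 5 frequencies are needed.
5 frequencies suffice: frequency 1 → {T3, T2}; frequency 2 → {T13, T5}; frequency 3 → {T14, T10}; frequency 4 → {T11, T12}; frequency 5 → {T1}. Every pair that conflicts lands in different frequencies.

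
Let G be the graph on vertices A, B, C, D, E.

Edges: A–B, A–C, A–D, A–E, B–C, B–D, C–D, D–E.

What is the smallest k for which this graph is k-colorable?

A, B, C, D are mutually adjacent (a clique of size 4), so at least 4 colors are needed.
One proper 4-coloring: A=red, B=green, C=yellow, D=blue, E=green. No two adjacent vertices share a color.

4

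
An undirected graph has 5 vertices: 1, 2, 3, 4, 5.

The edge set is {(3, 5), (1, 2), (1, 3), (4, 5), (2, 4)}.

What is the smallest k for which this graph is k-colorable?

3

The cycle 5-3-1-2-4-5 has odd length 5, so it cannot be 2-colored; at least 3 colors are needed.
3 colors suffice: color red → {1, 4}; color blue → {2, 3}; color green → {5}. Every edge joins two different colors.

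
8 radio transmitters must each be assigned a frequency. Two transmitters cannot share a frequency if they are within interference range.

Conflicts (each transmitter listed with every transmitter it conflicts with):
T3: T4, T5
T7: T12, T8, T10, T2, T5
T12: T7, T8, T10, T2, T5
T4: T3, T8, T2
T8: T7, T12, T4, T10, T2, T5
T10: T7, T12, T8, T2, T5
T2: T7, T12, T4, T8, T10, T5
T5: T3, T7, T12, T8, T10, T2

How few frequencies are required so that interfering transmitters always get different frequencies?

T7, T12, T8, T10, T2, T5 pairwise conflict, so at least 6 frequencies are needed.
6 frequencies suffice: frequency 1 → {T3, T2}; frequency 2 → {T8}; frequency 3 → {T4, T5}; frequency 4 → {T12}; frequency 5 → {T7}; frequency 6 → {T10}. No two conflicting transmitters share a frequency.

6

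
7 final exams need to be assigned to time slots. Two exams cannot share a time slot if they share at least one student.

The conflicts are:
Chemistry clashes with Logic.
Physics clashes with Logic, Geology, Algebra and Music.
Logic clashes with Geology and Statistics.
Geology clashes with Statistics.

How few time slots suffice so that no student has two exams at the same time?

Logic, Geology, Statistics are mutually in conflict, so at least 3 time slots are needed.
A valid assignment using 3 time slots: Chemistry=2, Physics=2, Logic=1, Geology=3, Algebra=1, Statistics=2, Music=1. Each listed conflict is separated.

3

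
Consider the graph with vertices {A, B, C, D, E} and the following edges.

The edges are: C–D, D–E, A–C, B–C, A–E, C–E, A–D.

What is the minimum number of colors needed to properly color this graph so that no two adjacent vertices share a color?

A, C, D, E are pairwise adjacent (a clique of size 4), so at least 4 colors are needed.
4 colors suffice: color 1 → {C}; color 2 → {B, D}; color 3 → {A}; color 4 → {E}. Each edge has distinct colors on its endpoints.

4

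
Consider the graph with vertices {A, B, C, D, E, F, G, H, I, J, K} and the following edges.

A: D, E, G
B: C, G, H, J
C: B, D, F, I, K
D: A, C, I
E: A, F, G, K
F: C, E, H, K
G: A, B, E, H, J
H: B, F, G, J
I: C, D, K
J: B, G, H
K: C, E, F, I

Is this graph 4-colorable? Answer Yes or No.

Yes

The chromatic number is 4. B, G, H, J are pairwise adjacent (a clique of size 4), so at least 4 colors are needed.
A valid assignment using 4 colors: A=2, B=2, C=1, D=3, E=4, F=2, G=1, H=3, I=2, J=4, K=3.
That is already a proper 4-coloring.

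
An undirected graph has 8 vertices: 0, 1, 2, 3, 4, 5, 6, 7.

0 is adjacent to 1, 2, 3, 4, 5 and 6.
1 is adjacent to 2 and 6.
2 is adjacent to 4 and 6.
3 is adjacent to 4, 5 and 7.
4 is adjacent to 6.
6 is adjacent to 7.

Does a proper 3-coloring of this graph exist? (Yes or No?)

No

0, 2, 4, 6 are mutually adjacent (a clique of size 4), so at least 4 colors are needed.
So 3 colors are not enough.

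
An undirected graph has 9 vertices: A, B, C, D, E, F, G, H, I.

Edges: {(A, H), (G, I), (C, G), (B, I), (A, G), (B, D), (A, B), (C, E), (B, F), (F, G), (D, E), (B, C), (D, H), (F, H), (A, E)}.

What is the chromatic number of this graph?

C and G are adjacent, so at least 2 colors are needed.
One proper 2-coloring: A=blue, B=red, C=blue, D=blue, E=red, F=blue, G=red, H=red, I=blue. Every edge joins two different colors.

2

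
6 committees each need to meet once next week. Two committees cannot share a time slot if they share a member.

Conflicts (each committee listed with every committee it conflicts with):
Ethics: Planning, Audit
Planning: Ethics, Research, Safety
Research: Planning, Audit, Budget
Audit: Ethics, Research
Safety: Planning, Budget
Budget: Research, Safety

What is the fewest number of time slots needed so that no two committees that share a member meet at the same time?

Research and Audit conflict, so at least 2 time slots are needed.
A valid assignment using 2 time slots: Ethics=1, Planning=2, Research=1, Audit=2, Safety=1, Budget=2. Each listed conflict is separated.

2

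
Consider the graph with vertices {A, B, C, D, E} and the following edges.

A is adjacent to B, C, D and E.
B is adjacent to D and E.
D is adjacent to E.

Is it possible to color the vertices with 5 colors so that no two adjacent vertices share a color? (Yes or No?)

Yes

The chromatic number is 4. A, B, D, E are pairwise adjacent (a clique of size 4), so at least 4 colors are needed.
4 colors suffice: A=1, B=2, C=2, D=4, E=3.
Since 5 ≥ 4, a proper 5-coloring certainly exists.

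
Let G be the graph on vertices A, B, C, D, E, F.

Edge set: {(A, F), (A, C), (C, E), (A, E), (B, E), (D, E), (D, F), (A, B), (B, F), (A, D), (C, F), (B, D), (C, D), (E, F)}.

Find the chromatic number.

5

A, B, D, E, F are mutually adjacent (a clique of size 5), so at least 5 colors are needed.
5 colors suffice: A=2, B=5, C=5, D=1, E=4, F=3. Each edge has distinct colors on its endpoints.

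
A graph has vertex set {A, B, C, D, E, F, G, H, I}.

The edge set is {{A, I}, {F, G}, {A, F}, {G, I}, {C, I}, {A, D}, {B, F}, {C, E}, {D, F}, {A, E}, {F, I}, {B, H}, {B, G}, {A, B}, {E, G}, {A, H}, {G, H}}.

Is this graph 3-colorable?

The chromatic number is 3. F, G, I form a triangle, so at least 3 colors are needed.
3 colors suffice: color 1 → {A, C, G}; color 2 → {E, F, H}; color 3 → {B, D, I}.
That is already a proper 3-coloring.

Yes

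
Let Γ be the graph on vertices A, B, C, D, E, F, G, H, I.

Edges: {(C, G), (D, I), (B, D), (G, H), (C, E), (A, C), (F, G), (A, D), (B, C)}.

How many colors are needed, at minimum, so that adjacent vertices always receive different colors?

2

A and D are adjacent, so at least 2 colors are needed.
A valid assignment using 2 colors: A=2, B=2, C=1, D=1, E=2, F=1, G=2, H=1, I=2. No two adjacent vertices share a color.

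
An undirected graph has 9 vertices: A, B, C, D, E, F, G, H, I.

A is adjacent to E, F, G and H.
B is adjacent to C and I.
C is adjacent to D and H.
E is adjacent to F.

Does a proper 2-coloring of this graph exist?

A, E, F are mutually adjacent, so at least 3 colors are needed.
So 2 colors are not enough.

No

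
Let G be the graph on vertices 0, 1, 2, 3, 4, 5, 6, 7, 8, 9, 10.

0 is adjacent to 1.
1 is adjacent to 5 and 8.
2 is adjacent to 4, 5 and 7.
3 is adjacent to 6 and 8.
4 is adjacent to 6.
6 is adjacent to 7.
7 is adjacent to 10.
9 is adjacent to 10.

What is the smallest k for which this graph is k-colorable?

The cycle 1-5-2-7-6-3-8-1 has odd length 7, so it cannot be 2-colored; at least 3 colors are needed.
A valid assignment using 3 colors: 0=blue, 1=red, 2=blue, 3=red, 4=red, 5=green, 6=blue, 7=red, 8=blue, 9=red, 10=blue. Each edge has distinct colors on its endpoints.

3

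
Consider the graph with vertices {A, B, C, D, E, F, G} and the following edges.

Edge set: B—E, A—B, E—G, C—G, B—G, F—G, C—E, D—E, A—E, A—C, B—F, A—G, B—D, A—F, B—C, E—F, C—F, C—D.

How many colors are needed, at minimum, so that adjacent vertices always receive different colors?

6

A, B, C, E, F, G are mutually adjacent (a clique of size 6), so at least 6 colors are needed.
6 colors suffice: color 1 → {C}; color 2 → {E}; color 3 → {B}; color 4 → {D, G}; color 5 → {A}; color 6 → {F}. Every edge joins two different colors.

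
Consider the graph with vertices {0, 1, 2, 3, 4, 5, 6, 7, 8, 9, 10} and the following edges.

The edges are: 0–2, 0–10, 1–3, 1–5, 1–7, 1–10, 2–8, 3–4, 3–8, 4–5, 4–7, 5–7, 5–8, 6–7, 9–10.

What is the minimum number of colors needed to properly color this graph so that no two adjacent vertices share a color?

1, 5, 7 are mutually adjacent, so at least 3 colors are needed.
A valid assignment using 3 colors: 0=a, 1=a, 2=b, 3=b, 4=a, 5=c, 6=a, 7=b, 8=a, 9=a, 10=b. Each edge has distinct colors on its endpoints.

3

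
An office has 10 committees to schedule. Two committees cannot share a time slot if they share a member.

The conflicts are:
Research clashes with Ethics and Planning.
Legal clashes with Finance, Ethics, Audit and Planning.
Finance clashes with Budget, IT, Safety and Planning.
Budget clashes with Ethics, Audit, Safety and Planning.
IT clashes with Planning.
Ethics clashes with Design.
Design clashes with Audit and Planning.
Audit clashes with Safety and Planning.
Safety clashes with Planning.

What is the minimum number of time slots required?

Finance, Budget, Safety, Planning all conflict with each other, so at least 4 time slots are needed.
Using 4 time slots: Research=2, Legal=2, Finance=3, Budget=2, IT=2, Ethics=1, Design=2, Audit=3, Safety=4, Planning=1. No two conflicting committees share a time slot.

4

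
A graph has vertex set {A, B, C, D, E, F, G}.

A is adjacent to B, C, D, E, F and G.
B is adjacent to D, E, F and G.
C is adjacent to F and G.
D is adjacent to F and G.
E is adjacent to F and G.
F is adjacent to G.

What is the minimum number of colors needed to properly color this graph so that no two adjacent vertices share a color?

A, B, E, F, G are pairwise adjacent (a clique of size 5), so at least 5 colors are needed.
5 colors suffice: A=red, B=yellow, C=yellow, D=purple, E=purple, F=green, G=blue. No two adjacent vertices share a color.

5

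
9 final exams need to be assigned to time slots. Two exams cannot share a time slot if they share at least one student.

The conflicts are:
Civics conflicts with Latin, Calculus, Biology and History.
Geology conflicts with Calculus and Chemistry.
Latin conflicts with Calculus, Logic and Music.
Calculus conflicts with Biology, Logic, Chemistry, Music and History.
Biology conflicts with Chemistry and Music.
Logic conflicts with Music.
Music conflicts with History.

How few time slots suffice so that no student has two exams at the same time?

4

Latin, Calculus, Logic, Music all conflict with each other, so at least 4 time slots are needed.
A valid assignment using 4 time slots: Civics=2, Geology=3, Latin=3, Calculus=1, Biology=3, Logic=4, Chemistry=2, Music=2, History=3. No two conflicting exams share a time slot.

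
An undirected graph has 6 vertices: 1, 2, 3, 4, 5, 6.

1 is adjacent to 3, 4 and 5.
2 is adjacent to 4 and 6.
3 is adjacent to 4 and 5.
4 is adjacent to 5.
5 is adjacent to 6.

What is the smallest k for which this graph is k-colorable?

4

1, 3, 4, 5 are pairwise adjacent (a clique of size 4), so at least 4 colors are needed.
4 colors suffice: color red → {2, 5}; color blue → {4, 6}; color green → {3}; color yellow → {1}. Every edge joins two different colors.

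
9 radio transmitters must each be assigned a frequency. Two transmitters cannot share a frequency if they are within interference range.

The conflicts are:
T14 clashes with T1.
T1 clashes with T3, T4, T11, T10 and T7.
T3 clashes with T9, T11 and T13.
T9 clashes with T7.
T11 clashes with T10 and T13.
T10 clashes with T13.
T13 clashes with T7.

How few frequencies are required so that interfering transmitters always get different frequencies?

3

T1, T11, T10 all conflict with each other, so at least 3 frequencies are needed.
Using 3 frequencies: T14=2, T1=1, T3=3, T4=2, T9=1, T11=2, T10=3, T13=1, T7=2. Every pair that conflicts lands in different frequencies.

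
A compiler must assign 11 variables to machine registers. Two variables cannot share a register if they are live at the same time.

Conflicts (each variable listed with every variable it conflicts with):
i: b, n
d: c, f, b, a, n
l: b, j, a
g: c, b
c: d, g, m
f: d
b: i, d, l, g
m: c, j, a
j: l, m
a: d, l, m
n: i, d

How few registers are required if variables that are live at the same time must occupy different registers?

2

g and b conflict, so at least 2 registers are needed.
Using 2 registers: i=1, d=1, l=1, g=1, c=2, f=2, b=2, m=1, j=2, a=2, n=2. Every pair that conflicts lands in different registers.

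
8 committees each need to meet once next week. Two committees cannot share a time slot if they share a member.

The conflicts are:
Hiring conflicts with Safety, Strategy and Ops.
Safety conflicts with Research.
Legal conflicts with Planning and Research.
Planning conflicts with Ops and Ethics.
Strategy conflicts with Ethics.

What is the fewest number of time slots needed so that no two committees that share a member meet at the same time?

The cycle Ops-Hiring-Strategy-Ethics-Planning-Ops has odd length 5, so it cannot be 2-colored; at least 3 time slots are needed.
3 time slots suffice: Hiring=1, Safety=2, Legal=2, Planning=1, Strategy=2, Research=1, Ops=2, Ethics=3. Every pair that conflicts lands in different time slots.

3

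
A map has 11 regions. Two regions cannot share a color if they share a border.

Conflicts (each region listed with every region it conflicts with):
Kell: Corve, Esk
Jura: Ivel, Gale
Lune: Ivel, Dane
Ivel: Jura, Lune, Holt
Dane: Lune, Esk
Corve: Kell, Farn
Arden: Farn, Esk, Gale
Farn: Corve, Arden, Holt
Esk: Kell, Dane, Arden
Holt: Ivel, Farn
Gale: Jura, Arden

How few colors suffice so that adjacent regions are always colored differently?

3

The cycle Farn-Corve-Kell-Esk-Arden-Farn has odd length 5, so it cannot be 2-colored; at least 3 colors are needed.
3 colors suffice: color 1 → {Ivel, Farn, Esk, Gale}; color 2 → {Kell, Jura, Lune, Arden, Holt}; color 3 → {Dane, Corve}. Every pair that conflicts lands in different colors.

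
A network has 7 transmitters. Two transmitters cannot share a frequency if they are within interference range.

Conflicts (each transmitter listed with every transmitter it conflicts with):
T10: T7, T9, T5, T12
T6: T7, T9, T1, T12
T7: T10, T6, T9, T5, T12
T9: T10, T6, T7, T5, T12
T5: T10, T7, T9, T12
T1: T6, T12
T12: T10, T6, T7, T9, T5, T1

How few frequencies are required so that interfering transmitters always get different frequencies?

T10, T7, T9, T5, T12 pairwise conflict, so at least 5 frequencies are needed.
5 frequencies suffice: frequency 1 → {T12}; frequency 2 → {T9, T1}; frequency 3 → {T7}; frequency 4 → {T6, T5}; frequency 5 → {T10}. No two conflicting transmitters share a frequency.

5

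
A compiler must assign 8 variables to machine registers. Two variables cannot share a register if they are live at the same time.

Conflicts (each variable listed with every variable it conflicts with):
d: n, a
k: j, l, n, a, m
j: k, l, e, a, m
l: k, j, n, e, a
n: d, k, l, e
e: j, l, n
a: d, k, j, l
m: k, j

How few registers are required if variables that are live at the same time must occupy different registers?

4

k, j, l, a all conflict with each other, so at least 4 registers are needed.
4 registers suffice: register 1 → {j, n}; register 2 → {d, l, m}; register 3 → {k, e}; register 4 → {a}. No two conflicting variables share a register.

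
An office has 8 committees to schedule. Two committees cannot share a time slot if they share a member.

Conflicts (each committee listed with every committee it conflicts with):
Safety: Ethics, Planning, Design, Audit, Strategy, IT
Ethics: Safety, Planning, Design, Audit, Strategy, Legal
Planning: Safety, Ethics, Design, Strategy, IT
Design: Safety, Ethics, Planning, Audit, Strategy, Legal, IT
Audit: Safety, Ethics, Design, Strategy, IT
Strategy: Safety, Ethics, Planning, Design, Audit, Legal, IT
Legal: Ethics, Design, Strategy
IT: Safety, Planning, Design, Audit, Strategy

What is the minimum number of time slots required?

5

Safety, Planning, Design, Strategy, IT all conflict with each other, so at least 5 time slots are needed.
5 time slots suffice: Safety=3, Ethics=4, Planning=5, Design=1, Audit=5, Strategy=2, Legal=3, IT=4. Every pair that conflicts lands in different time slots.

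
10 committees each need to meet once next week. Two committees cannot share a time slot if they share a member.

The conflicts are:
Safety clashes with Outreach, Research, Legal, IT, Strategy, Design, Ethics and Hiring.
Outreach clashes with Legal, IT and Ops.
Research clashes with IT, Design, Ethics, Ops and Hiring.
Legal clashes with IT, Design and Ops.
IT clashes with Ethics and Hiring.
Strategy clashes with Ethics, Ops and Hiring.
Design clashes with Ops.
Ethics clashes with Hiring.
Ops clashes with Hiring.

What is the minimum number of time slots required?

5

Safety, Research, IT, Ethics, Hiring all conflict with each other, so at least 5 time slots are needed.
5 time slots suffice: time slot 1 → {Safety, Ops}; time slot 2 → {IT, Strategy, Design}; time slot 3 → {Research, Legal}; time slot 4 → {Outreach, Hiring}; time slot 5 → {Ethics}. No two conflicting committees share a time slot.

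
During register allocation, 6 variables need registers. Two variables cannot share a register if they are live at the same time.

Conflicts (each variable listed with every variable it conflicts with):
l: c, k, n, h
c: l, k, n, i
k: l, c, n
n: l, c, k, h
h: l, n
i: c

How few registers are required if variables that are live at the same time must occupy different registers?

l, c, k, n are mutually in conflict, so at least 4 registers are needed.
A valid assignment using 4 registers: l=2, c=3, k=4, n=1, h=3, i=1. No two conflicting variables share a register.

4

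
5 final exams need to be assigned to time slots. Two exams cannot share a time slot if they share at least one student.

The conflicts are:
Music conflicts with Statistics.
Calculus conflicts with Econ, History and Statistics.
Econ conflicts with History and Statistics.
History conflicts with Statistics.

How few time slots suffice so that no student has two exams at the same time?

4

Calculus, Econ, History, Statistics all conflict with each other, so at least 4 time slots are needed.
Using 4 time slots: Music=2, Calculus=3, Econ=2, History=4, Statistics=1. No two conflicting exams share a time slot.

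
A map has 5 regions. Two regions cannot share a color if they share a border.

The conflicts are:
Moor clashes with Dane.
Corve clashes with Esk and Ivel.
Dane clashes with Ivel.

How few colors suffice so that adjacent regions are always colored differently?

Moor and Dane conflict, so at least 2 colors are needed.
2 colors suffice: color 1 → {Moor, Esk, Ivel}; color 2 → {Corve, Dane}. No two conflicting regions share a color.

2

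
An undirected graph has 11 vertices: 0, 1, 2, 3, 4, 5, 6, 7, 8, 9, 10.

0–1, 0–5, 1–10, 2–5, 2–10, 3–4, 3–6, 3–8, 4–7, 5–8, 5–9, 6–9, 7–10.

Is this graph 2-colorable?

No

The cycle 8-3-6-9-5-8 has odd length 5, so it cannot be 2-colored; at least 3 colors are needed.
So 2 colors are not enough.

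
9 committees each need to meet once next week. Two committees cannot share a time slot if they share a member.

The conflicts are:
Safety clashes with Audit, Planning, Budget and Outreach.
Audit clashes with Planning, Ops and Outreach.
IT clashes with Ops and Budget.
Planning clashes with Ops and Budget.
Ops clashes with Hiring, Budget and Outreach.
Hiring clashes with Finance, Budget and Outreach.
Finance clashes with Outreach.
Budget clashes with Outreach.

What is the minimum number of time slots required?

Ops, Hiring, Budget, Outreach all conflict with each other, so at least 4 time slots are needed.
4 time slots suffice: time slot 1 → {Audit, Finance, Budget}; time slot 2 → {Safety, Ops}; time slot 3 → {IT, Planning, Outreach}; time slot 4 → {Hiring}. Every pair that conflicts lands in different time slots.

4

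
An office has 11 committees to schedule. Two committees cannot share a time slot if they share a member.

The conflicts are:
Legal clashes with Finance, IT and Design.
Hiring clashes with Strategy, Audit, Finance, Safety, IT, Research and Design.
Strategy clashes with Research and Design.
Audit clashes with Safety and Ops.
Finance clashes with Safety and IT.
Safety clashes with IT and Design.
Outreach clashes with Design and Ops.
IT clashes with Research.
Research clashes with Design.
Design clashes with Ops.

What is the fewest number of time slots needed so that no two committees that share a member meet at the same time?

Hiring, Finance, Safety, IT all conflict with each other, so at least 4 time slots are needed.
4 time slots suffice: time slot 1 → {Legal, Hiring, Ops}; time slot 2 → {Audit, IT, Design}; time slot 3 → {Safety, Outreach, Research}; time slot 4 → {Strategy, Finance}. No two conflicting committees share a time slot.

4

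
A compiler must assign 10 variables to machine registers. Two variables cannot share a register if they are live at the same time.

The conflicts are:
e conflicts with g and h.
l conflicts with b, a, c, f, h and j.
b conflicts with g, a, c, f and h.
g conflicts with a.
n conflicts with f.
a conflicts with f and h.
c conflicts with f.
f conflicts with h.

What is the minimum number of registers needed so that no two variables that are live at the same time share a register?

l, b, a, f, h pairwise conflict, so at least 5 registers are needed.
5 registers suffice: register 1 → {l, g, n}; register 2 → {e, b, j}; register 3 → {f}; register 4 → {a, c}; register 5 → {h}. Every pair that conflicts lands in different registers.

5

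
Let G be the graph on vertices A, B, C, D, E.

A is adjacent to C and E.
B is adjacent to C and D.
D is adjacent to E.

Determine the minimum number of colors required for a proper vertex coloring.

3

The cycle B-C-A-E-D-B has odd length 5, so it cannot be 2-colored; at least 3 colors are needed.
3 colors suffice: color red → {A, B}; color blue → {C, E}; color green → {D}. Every edge joins two different colors.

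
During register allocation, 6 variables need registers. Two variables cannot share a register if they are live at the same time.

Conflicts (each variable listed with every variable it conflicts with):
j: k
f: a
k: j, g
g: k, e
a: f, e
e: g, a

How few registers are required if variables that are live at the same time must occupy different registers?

k and g conflict, so at least 2 registers are needed.
2 registers suffice: j=2, f=1, k=1, g=2, a=2, e=1. Every pair that conflicts lands in different registers.

2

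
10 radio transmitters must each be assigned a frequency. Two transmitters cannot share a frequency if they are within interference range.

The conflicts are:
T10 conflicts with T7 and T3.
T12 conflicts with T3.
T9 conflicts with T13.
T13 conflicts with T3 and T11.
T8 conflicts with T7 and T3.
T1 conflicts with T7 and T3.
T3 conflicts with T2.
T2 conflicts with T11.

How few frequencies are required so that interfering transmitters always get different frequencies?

2

T13 and T3 conflict, so at least 2 frequencies are needed.
2 frequencies suffice: T10=2, T12=2, T9=1, T13=2, T8=2, T1=2, T7=1, T3=1, T2=2, T11=1. Every pair that conflicts lands in different frequencies.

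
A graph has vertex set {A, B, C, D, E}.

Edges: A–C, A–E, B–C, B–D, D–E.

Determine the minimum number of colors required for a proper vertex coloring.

The cycle C-A-E-D-B-C has odd length 5, so it cannot be 2-colored; at least 3 colors are needed.
3 colors suffice: color red → {C, E}; color blue → {A, D}; color green → {B}. Every edge joins two different colors.

3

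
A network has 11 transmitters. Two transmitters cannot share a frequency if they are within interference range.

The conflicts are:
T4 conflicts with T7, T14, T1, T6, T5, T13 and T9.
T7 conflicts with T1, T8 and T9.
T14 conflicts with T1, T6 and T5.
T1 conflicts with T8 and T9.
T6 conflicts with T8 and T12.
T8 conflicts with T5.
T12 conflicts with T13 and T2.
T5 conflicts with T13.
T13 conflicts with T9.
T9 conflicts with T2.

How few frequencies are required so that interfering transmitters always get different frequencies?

4

T4, T7, T1, T9 pairwise conflict, so at least 4 frequencies are needed.
4 frequencies suffice: frequency 1 → {T4, T8, T12}; frequency 2 → {T1, T6, T13, T2}; frequency 3 → {T14, T9}; frequency 4 → {T7, T5}. Each listed conflict is separated.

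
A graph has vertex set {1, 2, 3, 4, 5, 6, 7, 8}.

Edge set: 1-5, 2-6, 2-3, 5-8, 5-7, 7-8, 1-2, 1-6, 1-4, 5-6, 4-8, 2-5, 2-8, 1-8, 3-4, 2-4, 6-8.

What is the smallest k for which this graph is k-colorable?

5

1, 2, 5, 6, 8 are mutually adjacent (a clique of size 5), so at least 5 colors are needed.
One proper 5-coloring: 1=d, 2=a, 3=b, 4=c, 5=c, 6=e, 7=a, 8=b. Every edge joins two different colors.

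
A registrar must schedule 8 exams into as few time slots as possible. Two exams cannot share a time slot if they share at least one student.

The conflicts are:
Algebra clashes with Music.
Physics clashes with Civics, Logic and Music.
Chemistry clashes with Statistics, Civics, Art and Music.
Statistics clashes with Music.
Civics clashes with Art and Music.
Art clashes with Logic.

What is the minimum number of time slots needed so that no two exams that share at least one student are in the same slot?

3

Chemistry, Civics, Art pairwise conflict, so at least 3 time slots are needed.
A valid assignment using 3 time slots: Algebra=2, Physics=2, Chemistry=2, Statistics=3, Civics=3, Art=1, Logic=3, Music=1. No two conflicting exams share a time slot.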